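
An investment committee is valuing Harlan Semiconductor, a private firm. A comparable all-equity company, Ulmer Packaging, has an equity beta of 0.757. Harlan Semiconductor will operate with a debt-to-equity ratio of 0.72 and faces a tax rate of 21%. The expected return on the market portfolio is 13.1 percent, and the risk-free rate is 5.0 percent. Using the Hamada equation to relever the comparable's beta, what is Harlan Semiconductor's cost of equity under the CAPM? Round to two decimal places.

β_L = β_U × [1 + (1 − t)(D/E)] = 0.757 × [1 + (1 − 0.21) × 0.72]
    = 0.757 × [1 + 0.79 × 0.72] = 0.757 × 1.5688 = 1.1876
MRP = 13.1% − 5.0% = 8.10%
E(R) = R_f + β_L × MRP = 5.0% + 1.1876 × 8.1% = 14.62%

14.62%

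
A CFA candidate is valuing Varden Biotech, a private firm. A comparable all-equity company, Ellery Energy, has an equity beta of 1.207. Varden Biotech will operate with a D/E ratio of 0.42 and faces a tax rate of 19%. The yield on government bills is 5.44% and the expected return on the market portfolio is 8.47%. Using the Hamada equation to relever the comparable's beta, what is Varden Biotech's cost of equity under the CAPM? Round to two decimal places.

β_L = β_U × [1 + (1 − t)(D/E)] = 1.207 × [1 + (1 − 0.19) × 0.42]
    = 1.207 × [1 + 0.81 × 0.42] = 1.207 × 1.3402 = 1.6176
MRP = 8.47% − 5.44% = 3.03%
E(R) = R_f + β_L × MRP = 5.44% + 1.6176 × 3.03% = 10.34%

10.34%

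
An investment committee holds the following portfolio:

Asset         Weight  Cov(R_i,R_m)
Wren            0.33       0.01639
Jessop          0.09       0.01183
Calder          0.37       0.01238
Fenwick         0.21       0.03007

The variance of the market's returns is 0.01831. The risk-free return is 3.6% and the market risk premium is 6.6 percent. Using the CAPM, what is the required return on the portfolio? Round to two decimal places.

9.86%

β_Wren = 0.01639 / 0.01831 = 0.8951
β_Jessop = 0.01183 / 0.01831 = 0.6461
β_Calder = 0.01238 / 0.01831 = 0.6761
β_Fenwick = 0.03007 / 0.01831 = 1.6423
β_P = Σ w_i β_i = 0.33×0.8951 + 0.09×0.6461 + 0.37×0.6761 + 0.21×1.6423 = 0.9486
E(R_P) = R_f + β_P × MRP = 3.6% + 0.9486 × 6.6% = 9.86%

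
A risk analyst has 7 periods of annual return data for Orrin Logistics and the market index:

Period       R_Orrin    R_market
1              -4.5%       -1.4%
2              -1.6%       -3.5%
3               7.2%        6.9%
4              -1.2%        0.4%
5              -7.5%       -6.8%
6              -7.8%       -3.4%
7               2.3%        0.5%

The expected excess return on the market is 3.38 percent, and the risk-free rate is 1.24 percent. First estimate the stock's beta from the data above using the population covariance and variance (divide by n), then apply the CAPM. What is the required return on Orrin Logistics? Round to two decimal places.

5.03%

Mean R_i = (-4.5 − 1.6 + 7.2 − 1.2 − 7.5 − 7.8 + 2.3) / 7 = -1.8714%
Mean R_m = (-1.4 − 3.5 + 6.9 + 0.4 − 6.8 − 3.4 + 0.5) / 7 = -1.0429%
Σ(R_i − R̄_i)(R_m − R̄_m) = 126.1086  ⇒  Cov = 126.1086 / 7 = 18.0155
Σ(R_m − R̄_m)² = 112.4171  ⇒  Var(R_m) = 112.4171 / 7 = 16.0596
β = Cov / Var(R_m) = 18.0155 / 16.0596 = 1.1218
E(R) = R_f + β × MRP = 1.24% + 1.1218 × 3.38% = 5.03%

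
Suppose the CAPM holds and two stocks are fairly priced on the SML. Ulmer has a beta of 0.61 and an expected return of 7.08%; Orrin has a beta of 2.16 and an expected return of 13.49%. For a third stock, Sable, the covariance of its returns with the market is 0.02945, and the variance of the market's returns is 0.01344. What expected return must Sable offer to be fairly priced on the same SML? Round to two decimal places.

13.62%

MRP = (13.49% − 7.08%) / (2.16 − 0.61) = 4.1355%
R_f = 7.08% − 0.61 × 4.1355% = 4.5573%
β_Sable = Cov / Var(R_m) = 0.02945 / 0.01344 = 2.1912
E(R_Sable) = R_f + β × MRP = 4.5573% + 2.1912 × 4.1355% = 13.62%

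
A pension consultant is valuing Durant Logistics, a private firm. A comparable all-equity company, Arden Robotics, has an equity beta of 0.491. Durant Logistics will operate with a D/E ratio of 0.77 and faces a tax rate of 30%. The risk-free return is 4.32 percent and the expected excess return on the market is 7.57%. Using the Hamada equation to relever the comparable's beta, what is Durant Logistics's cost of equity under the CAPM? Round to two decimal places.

β_L = β_U × [1 + (1 − t)(D/E)] = 0.491 × [1 + (1 − 0.30) × 0.77]
    = 0.491 × [1 + 0.70 × 0.77] = 0.491 × 1.5390 = 0.7556
E(R) = R_f + β_L × MRP = 4.32% + 0.7556 × 7.57% = 10.04%

10.04%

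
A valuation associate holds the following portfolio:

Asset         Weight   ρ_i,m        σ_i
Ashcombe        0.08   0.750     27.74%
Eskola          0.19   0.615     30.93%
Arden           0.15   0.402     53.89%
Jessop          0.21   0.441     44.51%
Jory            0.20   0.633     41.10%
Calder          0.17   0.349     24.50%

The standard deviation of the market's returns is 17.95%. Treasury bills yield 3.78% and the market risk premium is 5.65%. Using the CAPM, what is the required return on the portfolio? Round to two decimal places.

9.86%

β_Ashcombe = 0.750 × 27.74% / 17.95% = 1.1591
β_Eskola = 0.615 × 30.93% / 17.95% = 1.0597
β_Arden = 0.402 × 53.89% / 17.95% = 1.2069
β_Jessop = 0.441 × 44.51% / 17.95% = 1.0935
β_Jory = 0.633 × 41.10% / 17.95% = 1.4494
β_Calder = 0.349 × 24.50% / 17.95% = 0.4764
β_P = Σ w_i β_i = 0.08×1.1591 + 0.19×1.0597 + 0.15×1.2069 + 0.21×1.0935 + 0.20×1.4494 + 0.17×0.4764 = 1.0756
E(R_P) = R_f + β_P × MRP = 3.78% + 1.0756 × 5.65% = 9.86%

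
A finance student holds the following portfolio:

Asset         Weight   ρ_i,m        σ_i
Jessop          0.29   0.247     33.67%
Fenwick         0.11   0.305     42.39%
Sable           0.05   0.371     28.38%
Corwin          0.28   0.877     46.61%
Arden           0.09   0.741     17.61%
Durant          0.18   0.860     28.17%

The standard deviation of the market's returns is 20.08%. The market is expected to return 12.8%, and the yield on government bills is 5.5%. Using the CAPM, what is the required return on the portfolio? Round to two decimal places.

β_Jessop = 0.247 × 33.67% / 20.08% = 0.4142
β_Fenwick = 0.305 × 42.39% / 20.08% = 0.6439
β_Sable = 0.371 × 28.38% / 20.08% = 0.5244
β_Corwin = 0.877 × 46.61% / 20.08% = 2.0357
β_Arden = 0.741 × 17.61% / 20.08% = 0.6499
β_Durant = 0.860 × 28.17% / 20.08% = 1.2065
β_P = Σ w_i β_i = 0.29×0.4142 + 0.11×0.6439 + 0.05×0.5244 + 0.28×2.0357 + 0.09×0.6499 + 0.18×1.2065 = 1.0628
MRP = 12.8% − 5.5% = 7.30%
E(R_P) = R_f + β_P × MRP = 5.5% + 1.0628 × 7.3% = 13.26%

13.26%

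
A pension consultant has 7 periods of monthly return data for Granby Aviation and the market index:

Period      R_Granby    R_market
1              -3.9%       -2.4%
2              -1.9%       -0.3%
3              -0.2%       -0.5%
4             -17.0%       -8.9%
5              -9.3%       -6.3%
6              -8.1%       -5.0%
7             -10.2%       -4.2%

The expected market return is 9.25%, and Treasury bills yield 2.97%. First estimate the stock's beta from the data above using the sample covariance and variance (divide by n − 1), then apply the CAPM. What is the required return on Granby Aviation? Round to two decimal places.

14.05%

Mean R_i = (-3.9 − 1.9 − 0.2 − 17.0 − 9.3 − 8.1 − 10.2) / 7 = -7.2286%
Mean R_m = (-2.4 − 0.3 − 0.5 − 8.9 − 6.3 − 5.0 − 4.2) / 7 = -3.9429%
Σ(R_i − R̄_i)(R_m − R̄_m) = 103.7514  ⇒  Cov = 103.7514 / 6 = 17.2919
Σ(R_m − R̄_m)² = 58.8171  ⇒  Var(R_m) = 58.8171 / 6 = 9.8029
β = Cov / Var(R_m) = 17.2919 / 9.8029 = 1.7640
MRP = 9.25% − 2.97% = 6.28%
E(R) = R_f + β × MRP = 2.97% + 1.7640 × 6.28% = 14.05%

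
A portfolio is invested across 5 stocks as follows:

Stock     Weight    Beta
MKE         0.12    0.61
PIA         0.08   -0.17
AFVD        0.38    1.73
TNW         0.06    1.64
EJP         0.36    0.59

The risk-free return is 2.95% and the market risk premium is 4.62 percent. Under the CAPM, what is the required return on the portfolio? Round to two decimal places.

7.70%

β_P = Σ w_i β_i = 0.12×0.61 + 0.08×-0.17 + 0.38×1.73 + 0.06×1.64 + 0.36×0.59 = 1.0278
E(R_P) = R_f + β_P × MRP = 2.95% + 1.0278 × 4.62% = 7.70%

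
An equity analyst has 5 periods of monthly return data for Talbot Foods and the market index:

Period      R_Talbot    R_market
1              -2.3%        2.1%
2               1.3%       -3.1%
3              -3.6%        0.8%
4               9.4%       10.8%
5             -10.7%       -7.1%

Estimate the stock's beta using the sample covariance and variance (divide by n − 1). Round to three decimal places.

Mean R_i = (-2.3 + 1.3 − 3.6 + 9.4 − 10.7) / 5 = -1.1800%
Mean R_m = (2.1 − 3.1 + 0.8 + 10.8 − 7.1) / 5 = 0.7000%
Σ(R_i − R̄_i)(R_m − R̄_m) = 169.8800  ⇒  Cov = 169.8800 / 4 = 42.4700
Σ(R_m − R̄_m)² = 179.2600  ⇒  Var(R_m) = 179.2600 / 4 = 44.8150
β = Cov / Var(R_m) = 42.4700 / 44.8150 = 0.9477

0.948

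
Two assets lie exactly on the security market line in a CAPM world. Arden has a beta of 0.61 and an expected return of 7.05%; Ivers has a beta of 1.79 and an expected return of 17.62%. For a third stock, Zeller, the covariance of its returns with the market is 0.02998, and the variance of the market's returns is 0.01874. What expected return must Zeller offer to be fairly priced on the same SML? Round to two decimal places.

MRP = (17.62% − 7.05%) / (1.79 − 0.61) = 8.9576%
R_f = 7.05% − 0.61 × 8.9576% = 1.5859%
β_Zeller = Cov / Var(R_m) = 0.02998 / 0.01874 = 1.5998
E(R_Zeller) = R_f + β × MRP = 1.5859% + 1.5998 × 8.9576% = 15.92%

15.92%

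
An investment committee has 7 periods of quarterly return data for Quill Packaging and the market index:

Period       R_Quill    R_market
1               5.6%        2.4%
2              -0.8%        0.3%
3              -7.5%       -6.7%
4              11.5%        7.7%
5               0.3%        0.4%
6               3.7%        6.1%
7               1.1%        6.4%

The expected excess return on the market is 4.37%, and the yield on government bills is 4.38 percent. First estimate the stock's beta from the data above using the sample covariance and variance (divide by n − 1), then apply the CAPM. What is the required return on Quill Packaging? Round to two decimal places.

8.74%

Mean R_i = (5.6 − 0.8 − 7.5 + 11.5 + 0.3 + 3.7 + 1.1) / 7 = 1.9857%
Mean R_m = (2.4 + 0.3 − 6.7 + 7.7 + 0.4 + 6.1 + 6.4) / 7 = 2.3714%
Σ(R_i − R̄_i)(R_m − R̄_m) = 148.7671  ⇒  Cov = 148.7671 / 6 = 24.7945
Σ(R_m − R̄_m)² = 148.9943  ⇒  Var(R_m) = 148.9943 / 6 = 24.8324
β = Cov / Var(R_m) = 24.7945 / 24.8324 = 0.9985
E(R) = R_f + β × MRP = 4.38% + 0.9985 × 4.37% = 8.74%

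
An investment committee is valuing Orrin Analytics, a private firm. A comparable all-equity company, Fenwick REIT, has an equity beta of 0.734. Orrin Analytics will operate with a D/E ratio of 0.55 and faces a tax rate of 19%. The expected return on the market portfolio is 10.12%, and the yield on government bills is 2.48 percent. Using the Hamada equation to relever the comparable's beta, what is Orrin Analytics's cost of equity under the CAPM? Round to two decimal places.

10.59%

β_L = β_U × [1 + (1 − t)(D/E)] = 0.734 × [1 + (1 − 0.19) × 0.55]
    = 0.734 × [1 + 0.81 × 0.55] = 0.734 × 1.4455 = 1.0610
MRP = 10.12% − 2.48% = 7.64%
E(R) = R_f + β_L × MRP = 2.48% + 1.0610 × 7.64% = 10.59%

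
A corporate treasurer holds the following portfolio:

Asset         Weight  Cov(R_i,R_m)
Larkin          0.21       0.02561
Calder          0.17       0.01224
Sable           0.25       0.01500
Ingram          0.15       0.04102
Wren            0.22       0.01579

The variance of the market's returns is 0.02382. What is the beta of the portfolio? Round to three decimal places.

0.875

β_Larkin = 0.02561 / 0.02382 = 1.0751
β_Calder = 0.01224 / 0.02382 = 0.5139
β_Sable = 0.01500 / 0.02382 = 0.6297
β_Ingram = 0.04102 / 0.02382 = 1.7221
β_Wren = 0.01579 / 0.02382 = 0.6629
β_P = Σ w_i β_i = 0.21×1.0751 + 0.17×0.5139 + 0.25×0.6297 + 0.15×1.7221 + 0.22×0.6629 = 0.8747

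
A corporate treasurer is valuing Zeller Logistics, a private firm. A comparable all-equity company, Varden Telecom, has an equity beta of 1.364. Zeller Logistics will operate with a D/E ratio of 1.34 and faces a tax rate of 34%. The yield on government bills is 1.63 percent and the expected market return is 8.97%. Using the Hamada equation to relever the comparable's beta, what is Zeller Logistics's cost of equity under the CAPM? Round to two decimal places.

β_L = β_U × [1 + (1 − t)(D/E)] = 1.364 × [1 + (1 − 0.34) × 1.34]
    = 1.364 × [1 + 0.66 × 1.34] = 1.364 × 1.8844 = 2.5703
MRP = 8.97% − 1.63% = 7.34%
E(R) = R_f + β_L × MRP = 1.63% + 2.5703 × 7.34% = 20.50%

20.50%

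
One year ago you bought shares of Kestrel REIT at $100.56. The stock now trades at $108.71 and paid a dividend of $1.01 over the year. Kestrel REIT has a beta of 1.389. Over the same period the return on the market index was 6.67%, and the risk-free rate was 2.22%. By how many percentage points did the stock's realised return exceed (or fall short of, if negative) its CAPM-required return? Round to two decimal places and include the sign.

Realised HPR = (P1 + D1 − P0) / P0 = (108.71 + 1.01 − 100.56) / 100.56 = 9.16 / 100.56 = 9.1090%
MRP = 6.67% − 2.22% = 4.45%
CAPM required = R_f + β·MRP = 2.22% + 1.389 × 4.45% = 8.40105%
α = realised − required = 9.1090% − 8.40105% = +0.71%

+0.71%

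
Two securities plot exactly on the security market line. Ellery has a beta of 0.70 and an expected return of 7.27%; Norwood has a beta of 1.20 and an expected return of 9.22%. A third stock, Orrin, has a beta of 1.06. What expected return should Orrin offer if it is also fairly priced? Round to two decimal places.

8.67%

MRP (SML slope) = (9.22% − 7.27%) / (1.20 − 0.70) = 1.95% / 0.50 = 3.9000%
R_f (intercept) = 7.27% − 0.70 × 3.9000% = 4.5400%
E(R_Orrin) = R_f + β × MRP = 4.5400% + 1.06 × 3.9000% = 8.67%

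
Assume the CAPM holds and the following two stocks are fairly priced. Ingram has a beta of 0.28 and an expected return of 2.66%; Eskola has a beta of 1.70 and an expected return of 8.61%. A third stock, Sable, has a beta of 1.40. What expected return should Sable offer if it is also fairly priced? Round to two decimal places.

MRP (SML slope) = (8.61% − 2.66%) / (1.70 − 0.28) = 5.95% / 1.42 = 4.1901%
R_f (intercept) = 2.66% − 0.28 × 4.1901% = 1.4868%
E(R_Sable) = R_f + β × MRP = 1.4868% + 1.40 × 4.1901% = 7.35%

7.35%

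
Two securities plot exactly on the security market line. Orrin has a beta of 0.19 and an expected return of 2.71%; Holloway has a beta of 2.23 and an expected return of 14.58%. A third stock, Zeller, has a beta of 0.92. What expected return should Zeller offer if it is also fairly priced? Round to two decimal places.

6.96%

MRP (SML slope) = (14.58% − 2.71%) / (2.23 − 0.19) = 11.87% / 2.04 = 5.8186%
R_f (intercept) = 2.71% − 0.19 × 5.8186% = 1.6045%
E(R_Zeller) = R_f + β × MRP = 1.6045% + 0.92 × 5.8186% = 6.96%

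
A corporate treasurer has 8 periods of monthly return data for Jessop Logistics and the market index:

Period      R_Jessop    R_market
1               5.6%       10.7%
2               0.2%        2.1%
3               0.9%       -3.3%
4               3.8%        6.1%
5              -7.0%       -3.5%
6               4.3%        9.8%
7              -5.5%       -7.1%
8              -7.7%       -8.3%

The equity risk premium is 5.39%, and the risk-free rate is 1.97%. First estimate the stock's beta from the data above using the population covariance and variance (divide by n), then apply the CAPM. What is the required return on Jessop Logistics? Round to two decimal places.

Mean R_i = (5.6 + 0.2 + 0.9 + 3.8 − 7.0 + 4.3 − 5.5 − 7.7) / 8 = -0.6750%
Mean R_m = (10.7 + 2.1 − 3.3 + 6.1 − 3.5 + 9.8 − 7.1 − 8.3) / 8 = 0.8125%
Σ(R_i − R̄_i)(R_m − R̄_m) = 254.5375  ⇒  Cov = 254.5375 / 8 = 31.8172
Σ(R_m − R̄_m)² = 389.3088  ⇒  Var(R_m) = 389.3088 / 8 = 48.6636
β = Cov / Var(R_m) = 31.8172 / 48.6636 = 0.6538
E(R) = R_f + β × MRP = 1.97% + 0.6538 × 5.39% = 5.49%

5.49%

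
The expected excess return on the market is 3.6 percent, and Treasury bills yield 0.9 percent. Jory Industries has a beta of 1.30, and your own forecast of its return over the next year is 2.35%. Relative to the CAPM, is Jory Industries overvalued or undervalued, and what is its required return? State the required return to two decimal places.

Overvalued; required return 5.58%

Required return = R_f + β·MRP = 0.9% + 1.30 × 3.6% = 5.58%
Forecast 2.35% < required 5.58% → the stock plots below the SML → overvalued.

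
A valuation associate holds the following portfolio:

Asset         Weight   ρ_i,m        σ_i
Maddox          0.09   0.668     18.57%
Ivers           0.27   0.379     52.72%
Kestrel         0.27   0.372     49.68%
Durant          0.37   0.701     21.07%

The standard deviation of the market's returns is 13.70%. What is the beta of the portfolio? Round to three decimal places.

1.238

β_Maddox = 0.668 × 18.57% / 13.70% = 0.9055
β_Ivers = 0.379 × 52.72% / 13.70% = 1.4585
β_Kestrel = 0.372 × 49.68% / 13.70% = 1.3490
β_Durant = 0.701 × 21.07% / 13.70% = 1.0781
β_P = Σ w_i β_i = 0.09×0.9055 + 0.27×1.4585 + 0.27×1.3490 + 0.37×1.0781 = 1.2384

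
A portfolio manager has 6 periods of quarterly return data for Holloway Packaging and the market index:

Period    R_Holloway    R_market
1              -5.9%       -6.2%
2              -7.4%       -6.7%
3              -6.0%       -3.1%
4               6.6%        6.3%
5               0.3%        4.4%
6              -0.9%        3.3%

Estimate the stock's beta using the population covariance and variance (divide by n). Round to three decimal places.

Mean R_i = (-5.9 − 7.4 − 6.0 + 6.6 + 0.3 − 0.9) / 6 = -2.2167%
Mean R_m = (-6.2 − 6.7 − 3.1 + 6.3 + 4.4 + 3.3) / 6 = -0.3333%
Σ(R_i − R̄_i)(R_m − R̄_m) = 140.2567  ⇒  Cov = 140.2567 / 6 = 23.3761
Σ(R_m − R̄_m)² = 162.2133  ⇒  Var(R_m) = 162.2133 / 6 = 27.0356
β = Cov / Var(R_m) = 23.3761 / 27.0356 = 0.8646

0.865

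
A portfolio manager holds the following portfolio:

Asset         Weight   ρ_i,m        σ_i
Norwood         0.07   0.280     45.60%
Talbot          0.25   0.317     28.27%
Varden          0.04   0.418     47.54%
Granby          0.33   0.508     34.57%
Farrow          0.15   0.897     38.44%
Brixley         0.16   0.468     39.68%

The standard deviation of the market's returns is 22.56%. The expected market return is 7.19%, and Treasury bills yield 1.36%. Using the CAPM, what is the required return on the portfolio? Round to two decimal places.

β_Norwood = 0.280 × 45.60% / 22.56% = 0.5660
β_Talbot = 0.317 × 28.27% / 22.56% = 0.3972
β_Varden = 0.418 × 47.54% / 22.56% = 0.8808
β_Granby = 0.508 × 34.57% / 22.56% = 0.7784
β_Farrow = 0.897 × 38.44% / 22.56% = 1.5284
β_Brixley = 0.468 × 39.68% / 22.56% = 0.8231
β_P = Σ w_i β_i = 0.07×0.5660 + 0.25×0.3972 + 0.04×0.8808 + 0.33×0.7784 + 0.15×1.5284 + 0.16×0.8231 = 0.7920
MRP = 7.19% − 1.36% = 5.83%
E(R_P) = R_f + β_P × MRP = 1.36% + 0.7920 × 5.83% = 5.98%

5.98%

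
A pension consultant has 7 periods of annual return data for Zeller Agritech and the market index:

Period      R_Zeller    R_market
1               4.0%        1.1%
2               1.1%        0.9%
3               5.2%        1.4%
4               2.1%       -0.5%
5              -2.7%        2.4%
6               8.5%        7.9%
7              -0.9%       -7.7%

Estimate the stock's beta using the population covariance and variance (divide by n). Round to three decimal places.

0.515

Mean R_i = (4.0 + 1.1 + 5.2 + 2.1 − 2.7 + 8.5 − 0.9) / 7 = 2.4714%
Mean R_m = (1.1 + 0.9 + 1.4 − 0.5 + 2.4 + 7.9 − 7.7) / 7 = 0.7857%
Σ(R_i − R̄_i)(R_m − R̄_m) = 65.6271  ⇒  Cov = 65.6271 / 7 = 9.3753
Σ(R_m − R̄_m)² = 127.3686  ⇒  Var(R_m) = 127.3686 / 7 = 18.1955
β = Cov / Var(R_m) = 9.3753 / 18.1955 = 0.5153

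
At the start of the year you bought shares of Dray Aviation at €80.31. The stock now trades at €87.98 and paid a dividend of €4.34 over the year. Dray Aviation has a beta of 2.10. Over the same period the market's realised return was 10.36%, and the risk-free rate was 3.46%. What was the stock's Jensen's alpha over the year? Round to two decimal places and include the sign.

Realised HPR = (P1 + D1 − P0) / P0 = (87.98 + 4.34 − 80.31) / 80.31 = 12.01 / 80.31 = 14.9546%
MRP = 10.36% − 3.46% = 6.90%
CAPM required = R_f + β·MRP = 3.46% + 2.10 × 6.90% = 17.9500%
α = realised − required = 14.9546% − 17.9500% = -3.00%

-3.00%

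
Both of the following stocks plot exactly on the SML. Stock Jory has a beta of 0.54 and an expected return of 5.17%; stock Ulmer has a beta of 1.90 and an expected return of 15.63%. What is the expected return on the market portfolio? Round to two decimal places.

Both satisfy E(R) = R_f + β·MRP, so the slope of the SML is
MRP = (15.63% − 5.17%) / (1.90 − 0.54) = 10.46% / 1.36 = 7.6912%
R_f = E(R_Jory) − β_Jory·MRP = 5.17% − 0.54 × 7.6912% = 1.0168%
E(R_m) = R_f + MRP = 1.0168% + 7.6912% = 8.71%

8.71%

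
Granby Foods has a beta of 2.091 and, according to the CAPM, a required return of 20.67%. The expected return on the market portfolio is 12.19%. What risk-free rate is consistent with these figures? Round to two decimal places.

4.42%

E(R) = R_f + β(E(R_m) − R_f) = R_f(1 − β) + β·E(R_m)
20.67% = R_f × (1 − 2.091) + 2.091 × 12.19%
20.67% = R_f × -1.091 + 25.48929%
R_f = (20.67% − 25.48929%) / -1.091 = 4.42%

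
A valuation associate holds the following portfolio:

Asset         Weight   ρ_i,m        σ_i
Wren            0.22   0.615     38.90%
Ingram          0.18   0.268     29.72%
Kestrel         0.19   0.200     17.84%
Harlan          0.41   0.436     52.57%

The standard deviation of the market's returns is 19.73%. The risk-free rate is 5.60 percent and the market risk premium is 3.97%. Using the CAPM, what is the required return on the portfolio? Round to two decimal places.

8.97%

β_Wren = 0.615 × 38.90% / 19.73% = 1.2125
β_Ingram = 0.268 × 29.72% / 19.73% = 0.4037
β_Kestrel = 0.200 × 17.84% / 19.73% = 0.1808
β_Harlan = 0.436 × 52.57% / 19.73% = 1.1617
β_P = Σ w_i β_i = 0.22×1.2125 + 0.18×0.4037 + 0.19×0.1808 + 0.41×1.1617 = 0.8501
E(R_P) = R_f + β_P × MRP = 5.60% + 0.8501 × 3.97% = 8.97%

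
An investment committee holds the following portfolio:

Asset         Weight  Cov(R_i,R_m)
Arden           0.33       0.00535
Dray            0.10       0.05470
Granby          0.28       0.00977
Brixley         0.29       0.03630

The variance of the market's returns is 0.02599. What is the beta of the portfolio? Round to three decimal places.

0.789

β_Arden = 0.00535 / 0.02599 = 0.2058
β_Dray = 0.05470 / 0.02599 = 2.1047
β_Granby = 0.00977 / 0.02599 = 0.3759
β_Brixley = 0.03630 / 0.02599 = 1.3967
β_P = Σ w_i β_i = 0.33×0.2058 + 0.10×2.1047 + 0.28×0.3759 + 0.29×1.3967 = 0.7887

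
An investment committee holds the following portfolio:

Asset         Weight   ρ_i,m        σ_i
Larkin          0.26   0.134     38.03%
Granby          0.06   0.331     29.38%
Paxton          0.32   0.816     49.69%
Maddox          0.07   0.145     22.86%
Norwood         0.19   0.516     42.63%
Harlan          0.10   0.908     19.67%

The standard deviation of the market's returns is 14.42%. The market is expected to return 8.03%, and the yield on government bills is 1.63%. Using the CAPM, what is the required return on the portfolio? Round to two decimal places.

10.99%

β_Larkin = 0.134 × 38.03% / 14.42% = 0.3534
β_Granby = 0.331 × 29.38% / 14.42% = 0.6744
β_Paxton = 0.816 × 49.69% / 14.42% = 2.8119
β_Maddox = 0.145 × 22.86% / 14.42% = 0.2299
β_Norwood = 0.516 × 42.63% / 14.42% = 1.5255
β_Harlan = 0.908 × 19.67% / 14.42% = 1.2386
β_P = Σ w_i β_i = 0.26×0.3534 + 0.06×0.6744 + 0.32×2.8119 + 0.07×0.2299 + 0.19×1.5255 + 0.10×1.2386 = 1.4620
MRP = 8.03% − 1.63% = 6.40%
E(R_P) = R_f + β_P × MRP = 1.63% + 1.4620 × 6.40% = 10.99%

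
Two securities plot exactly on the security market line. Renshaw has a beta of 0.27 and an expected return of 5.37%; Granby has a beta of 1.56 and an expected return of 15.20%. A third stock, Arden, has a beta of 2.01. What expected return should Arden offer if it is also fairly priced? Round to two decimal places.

18.63%

MRP (SML slope) = (15.20% − 5.37%) / (1.56 − 0.27) = 9.83% / 1.29 = 7.6202%
R_f (intercept) = 5.37% − 0.27 × 7.6202% = 3.3125%
E(R_Arden) = R_f + β × MRP = 3.3125% + 2.01 × 7.6202% = 18.63%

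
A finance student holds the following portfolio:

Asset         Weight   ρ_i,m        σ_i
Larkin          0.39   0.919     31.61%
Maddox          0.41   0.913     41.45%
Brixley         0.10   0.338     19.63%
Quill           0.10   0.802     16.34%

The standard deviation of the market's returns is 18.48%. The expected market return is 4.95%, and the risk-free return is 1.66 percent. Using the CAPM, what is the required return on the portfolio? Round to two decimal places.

6.79%

β_Larkin = 0.919 × 31.61% / 18.48% = 1.5719
β_Maddox = 0.913 × 41.45% / 18.48% = 2.0478
β_Brixley = 0.338 × 19.63% / 18.48% = 0.3590
β_Quill = 0.802 × 16.34% / 18.48% = 0.7091
β_P = Σ w_i β_i = 0.39×1.5719 + 0.41×2.0478 + 0.10×0.3590 + 0.10×0.7091 = 1.5594
MRP = 4.95% − 1.66% = 3.29%
E(R_P) = R_f + β_P × MRP = 1.66% + 1.5594 × 3.29% = 6.79%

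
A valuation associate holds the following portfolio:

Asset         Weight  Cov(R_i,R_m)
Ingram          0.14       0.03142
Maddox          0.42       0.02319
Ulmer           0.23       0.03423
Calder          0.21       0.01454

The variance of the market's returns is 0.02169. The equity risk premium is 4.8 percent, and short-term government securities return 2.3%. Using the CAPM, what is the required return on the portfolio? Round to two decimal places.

7.85%

β_Ingram = 0.03142 / 0.02169 = 1.4486
β_Maddox = 0.02319 / 0.02169 = 1.0692
β_Ulmer = 0.03423 / 0.02169 = 1.5781
β_Calder = 0.01454 / 0.02169 = 0.6704
β_P = Σ w_i β_i = 0.14×1.4486 + 0.42×1.0692 + 0.23×1.5781 + 0.21×0.6704 = 1.1556
E(R_P) = R_f + β_P × MRP = 2.3% + 1.1556 × 4.8% = 7.85%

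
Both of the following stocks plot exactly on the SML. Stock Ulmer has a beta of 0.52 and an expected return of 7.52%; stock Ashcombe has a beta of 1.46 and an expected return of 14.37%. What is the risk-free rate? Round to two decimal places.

3.73%

Both satisfy E(R) = R_f + β·MRP, so the slope of the SML is
MRP = (14.37% − 7.52%) / (1.46 − 0.52) = 6.85% / 0.94 = 7.2872%
R_f = E(R_Ulmer) − β_Ulmer·MRP = 7.52% − 0.52 × 7.2872% = 3.7307%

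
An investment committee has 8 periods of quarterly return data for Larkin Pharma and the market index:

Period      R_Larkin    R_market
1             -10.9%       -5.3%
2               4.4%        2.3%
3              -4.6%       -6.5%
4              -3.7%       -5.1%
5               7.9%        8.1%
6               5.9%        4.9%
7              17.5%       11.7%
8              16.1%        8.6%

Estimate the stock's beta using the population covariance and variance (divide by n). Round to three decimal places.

1.330

Mean R_i = (-10.9 + 4.4 − 4.6 − 3.7 + 7.9 + 5.9 + 17.5 + 16.1) / 8 = 4.0750%
Mean R_m = (-5.3 + 2.3 − 6.5 − 5.1 + 8.1 + 4.9 + 11.7 + 8.6) / 8 = 2.3375%
Σ(R_i − R̄_i)(R_m − R̄_m) = 476.5675  ⇒  Cov = 476.5675 / 8 = 59.5709
Σ(R_m − R̄_m)² = 358.3988  ⇒  Var(R_m) = 358.3988 / 8 = 44.7999
β = Cov / Var(R_m) = 59.5709 / 44.7999 = 1.3297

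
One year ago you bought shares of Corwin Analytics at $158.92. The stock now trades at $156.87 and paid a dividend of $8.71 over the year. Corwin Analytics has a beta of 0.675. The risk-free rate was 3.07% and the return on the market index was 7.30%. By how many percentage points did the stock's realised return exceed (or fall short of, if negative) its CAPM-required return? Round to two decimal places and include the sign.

-1.73%

Realised HPR = (P1 + D1 − P0) / P0 = (156.87 + 8.71 − 158.92) / 158.92 = 6.66 / 158.92 = 4.1908%
MRP = 7.30% − 3.07% = 4.23%
CAPM required = R_f + β·MRP = 3.07% + 0.675 × 4.23% = 5.92525%
α = realised − required = 4.1908% − 5.92525% = -1.73%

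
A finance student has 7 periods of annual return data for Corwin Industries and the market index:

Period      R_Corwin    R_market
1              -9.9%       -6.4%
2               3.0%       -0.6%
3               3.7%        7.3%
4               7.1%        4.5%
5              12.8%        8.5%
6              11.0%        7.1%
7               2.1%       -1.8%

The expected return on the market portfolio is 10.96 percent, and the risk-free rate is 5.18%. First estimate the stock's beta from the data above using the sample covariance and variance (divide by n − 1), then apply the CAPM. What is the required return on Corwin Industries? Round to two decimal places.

Mean R_i = (-9.9 + 3.0 + 3.7 + 7.1 + 12.8 + 11.0 + 2.1) / 7 = 4.2571%
Mean R_m = (-6.4 − 0.6 + 7.3 + 4.5 + 8.5 + 7.1 − 1.8) / 7 = 2.6571%
Σ(R_i − R̄_i)(R_m − R̄_m) = 224.4571  ⇒  Cov = 224.4571 / 6 = 37.4095
Σ(R_m − R̄_m)² = 191.3371  ⇒  Var(R_m) = 191.3371 / 6 = 31.8895
β = Cov / Var(R_m) = 37.4095 / 31.8895 = 1.1731
MRP = 10.96% − 5.18% = 5.78%
E(R) = R_f + β × MRP = 5.18% + 1.1731 × 5.78% = 11.96%

11.96%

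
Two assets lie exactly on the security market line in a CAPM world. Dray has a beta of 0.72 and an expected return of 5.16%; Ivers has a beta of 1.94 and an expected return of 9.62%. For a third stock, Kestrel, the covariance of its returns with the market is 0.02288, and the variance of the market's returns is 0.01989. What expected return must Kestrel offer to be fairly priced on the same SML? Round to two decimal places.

MRP = (9.62% − 5.16%) / (1.94 − 0.72) = 3.6557%
R_f = 5.16% − 0.72 × 3.6557% = 2.5279%
β_Kestrel = Cov / Var(R_m) = 0.02288 / 0.01989 = 1.1503
E(R_Kestrel) = R_f + β × MRP = 2.5279% + 1.1503 × 3.6557% = 6.73%

6.73%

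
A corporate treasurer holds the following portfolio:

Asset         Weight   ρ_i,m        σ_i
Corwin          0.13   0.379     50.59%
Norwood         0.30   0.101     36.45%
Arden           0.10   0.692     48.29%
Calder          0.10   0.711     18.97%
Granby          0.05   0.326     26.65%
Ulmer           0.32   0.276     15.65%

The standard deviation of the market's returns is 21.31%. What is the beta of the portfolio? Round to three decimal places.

β_Corwin = 0.379 × 50.59% / 21.31% = 0.8997
β_Norwood = 0.101 × 36.45% / 21.31% = 0.1728
β_Arden = 0.692 × 48.29% / 21.31% = 1.5681
β_Calder = 0.711 × 18.97% / 21.31% = 0.6329
β_Granby = 0.326 × 26.65% / 21.31% = 0.4077
β_Ulmer = 0.276 × 15.65% / 21.31% = 0.2027
β_P = Σ w_i β_i = 0.13×0.8997 + 0.30×0.1728 + 0.10×1.5681 + 0.10×0.6329 + 0.05×0.4077 + 0.32×0.2027 = 0.4742

0.474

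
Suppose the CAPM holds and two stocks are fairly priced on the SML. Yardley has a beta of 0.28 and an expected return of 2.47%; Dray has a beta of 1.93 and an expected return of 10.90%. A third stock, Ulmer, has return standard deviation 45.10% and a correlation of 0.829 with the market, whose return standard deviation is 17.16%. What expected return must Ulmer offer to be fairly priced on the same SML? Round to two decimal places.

12.17%

MRP = (10.90% − 2.47%) / (1.93 − 0.28) = 5.1091%
R_f = 2.47% − 0.28 × 5.1091% = 1.0395%
β_Ulmer = ρ·σ_i/σ_m = 0.829 × 45.10 / 17.16 = 2.1788
E(R_Ulmer) = R_f + β × MRP = 1.0395% + 2.1788 × 5.1091% = 12.17%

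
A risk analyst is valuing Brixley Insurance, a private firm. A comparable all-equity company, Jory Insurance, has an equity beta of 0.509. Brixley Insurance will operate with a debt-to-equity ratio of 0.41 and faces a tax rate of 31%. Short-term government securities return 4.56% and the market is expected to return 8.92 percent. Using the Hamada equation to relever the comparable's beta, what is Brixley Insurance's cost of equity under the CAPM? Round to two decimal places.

7.41%

β_L = β_U × [1 + (1 − t)(D/E)] = 0.509 × [1 + (1 − 0.31) × 0.41]
    = 0.509 × [1 + 0.69 × 0.41] = 0.509 × 1.2829 = 0.6530
MRP = 8.92% − 4.56% = 4.36%
E(R) = R_f + β_L × MRP = 4.56% + 0.6530 × 4.36% = 7.41%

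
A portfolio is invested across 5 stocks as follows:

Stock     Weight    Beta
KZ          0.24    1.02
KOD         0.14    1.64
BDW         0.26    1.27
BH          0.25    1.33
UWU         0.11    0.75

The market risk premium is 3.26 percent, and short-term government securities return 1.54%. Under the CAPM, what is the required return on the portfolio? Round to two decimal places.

β_P = Σ w_i β_i = 0.24×1.02 + 0.14×1.64 + 0.26×1.27 + 0.25×1.33 + 0.11×0.75 = 1.2196
E(R_P) = R_f + β_P × MRP = 1.54% + 1.2196 × 3.26% = 5.52%

5.52%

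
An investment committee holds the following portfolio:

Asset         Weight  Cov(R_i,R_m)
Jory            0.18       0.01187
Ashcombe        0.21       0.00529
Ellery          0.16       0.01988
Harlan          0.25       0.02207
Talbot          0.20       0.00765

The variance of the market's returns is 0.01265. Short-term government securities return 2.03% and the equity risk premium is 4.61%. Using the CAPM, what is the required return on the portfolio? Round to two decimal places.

6.94%

β_Jory = 0.01187 / 0.01265 = 0.9383
β_Ashcombe = 0.00529 / 0.01265 = 0.4182
β_Ellery = 0.01988 / 0.01265 = 1.5715
β_Harlan = 0.02207 / 0.01265 = 1.7447
β_Talbot = 0.00765 / 0.01265 = 0.6047
β_P = Σ w_i β_i = 0.18×0.9383 + 0.21×0.4182 + 0.16×1.5715 + 0.25×1.7447 + 0.20×0.6047 = 1.0653
E(R_P) = R_f + β_P × MRP = 2.03% + 1.0653 × 4.61% = 6.94%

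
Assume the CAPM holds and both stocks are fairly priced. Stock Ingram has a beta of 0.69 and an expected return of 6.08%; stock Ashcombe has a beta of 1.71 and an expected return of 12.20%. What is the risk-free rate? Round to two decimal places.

Both satisfy E(R) = R_f + β·MRP, so the slope of the SML is
MRP = (12.20% − 6.08%) / (1.71 − 0.69) = 6.12% / 1.02 = 6.0000%
R_f = E(R_Ingram) − β_Ingram·MRP = 6.08% − 0.69 × 6.0000% = 1.9400%

1.94%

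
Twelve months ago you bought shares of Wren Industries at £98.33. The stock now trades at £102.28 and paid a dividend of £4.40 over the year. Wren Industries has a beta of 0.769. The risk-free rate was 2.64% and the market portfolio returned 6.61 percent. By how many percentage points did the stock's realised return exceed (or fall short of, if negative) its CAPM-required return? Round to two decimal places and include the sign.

Realised HPR = (P1 + D1 − P0) / P0 = (102.28 + 4.40 − 98.33) / 98.33 = 8.35 / 98.33 = 8.4918%
MRP = 6.61% − 2.64% = 3.97%
CAPM required = R_f + β·MRP = 2.64% + 0.769 × 3.97% = 5.69293%
α = realised − required = 8.4918% − 5.69293% = +2.80%

+2.80%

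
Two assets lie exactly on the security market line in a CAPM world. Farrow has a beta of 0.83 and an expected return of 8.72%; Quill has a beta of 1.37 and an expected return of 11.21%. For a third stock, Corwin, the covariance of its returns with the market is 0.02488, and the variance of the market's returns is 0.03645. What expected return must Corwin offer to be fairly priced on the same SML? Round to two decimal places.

MRP = (11.21% − 8.72%) / (1.37 − 0.83) = 4.6111%
R_f = 8.72% − 0.83 × 4.6111% = 4.8928%
β_Corwin = Cov / Var(R_m) = 0.02488 / 0.03645 = 0.6826
E(R_Corwin) = R_f + β × MRP = 4.8928% + 0.6826 × 4.6111% = 8.04%

8.04%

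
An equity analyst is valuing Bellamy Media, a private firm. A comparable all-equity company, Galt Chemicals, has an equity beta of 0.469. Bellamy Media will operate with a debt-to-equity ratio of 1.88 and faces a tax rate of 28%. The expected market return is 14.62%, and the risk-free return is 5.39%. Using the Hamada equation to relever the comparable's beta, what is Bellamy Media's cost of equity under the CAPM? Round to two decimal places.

β_L = β_U × [1 + (1 − t)(D/E)] = 0.469 × [1 + (1 − 0.28) × 1.88]
    = 0.469 × [1 + 0.72 × 1.88] = 0.469 × 2.3536 = 1.1038
MRP = 14.62% − 5.39% = 9.23%
E(R) = R_f + β_L × MRP = 5.39% + 1.1038 × 9.23% = 15.58%

15.58%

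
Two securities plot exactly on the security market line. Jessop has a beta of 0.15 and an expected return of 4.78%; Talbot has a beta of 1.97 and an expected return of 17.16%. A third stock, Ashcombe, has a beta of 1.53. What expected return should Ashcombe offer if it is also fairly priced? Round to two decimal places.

14.17%

MRP (SML slope) = (17.16% − 4.78%) / (1.97 − 0.15) = 12.38% / 1.82 = 6.8022%
R_f (intercept) = 4.78% − 0.15 × 6.8022% = 3.7597%
E(R_Ashcombe) = R_f + β × MRP = 3.7597% + 1.53 × 6.8022% = 14.17%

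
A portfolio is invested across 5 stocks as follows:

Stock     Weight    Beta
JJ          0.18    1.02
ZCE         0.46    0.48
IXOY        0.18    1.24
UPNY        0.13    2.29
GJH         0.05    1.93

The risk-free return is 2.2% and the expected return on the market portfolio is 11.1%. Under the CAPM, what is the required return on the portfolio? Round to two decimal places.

11.29%

β_P = Σ w_i β_i = 0.18×1.02 + 0.46×0.48 + 0.18×1.24 + 0.13×2.29 + 0.05×1.93 = 1.0218
MRP = 11.1% − 2.2% = 8.90%
E(R_P) = R_f + β_P × MRP = 2.2% + 1.0218 × 8.9% = 11.29%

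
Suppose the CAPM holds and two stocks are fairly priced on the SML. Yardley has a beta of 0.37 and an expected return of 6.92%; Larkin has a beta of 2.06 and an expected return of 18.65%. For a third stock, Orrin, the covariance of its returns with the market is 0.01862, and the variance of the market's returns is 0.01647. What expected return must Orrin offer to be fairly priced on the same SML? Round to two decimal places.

MRP = (18.65% − 6.92%) / (2.06 − 0.37) = 6.9408%
R_f = 6.92% − 0.37 × 6.9408% = 4.3519%
β_Orrin = Cov / Var(R_m) = 0.01862 / 0.01647 = 1.1305
E(R_Orrin) = R_f + β × MRP = 4.3519% + 1.1305 × 6.9408% = 12.20%

12.20%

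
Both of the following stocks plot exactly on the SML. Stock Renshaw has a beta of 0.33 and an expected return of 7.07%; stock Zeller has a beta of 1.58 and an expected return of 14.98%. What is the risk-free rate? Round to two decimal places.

4.98%

Both satisfy E(R) = R_f + β·MRP, so the slope of the SML is
MRP = (14.98% − 7.07%) / (1.58 − 0.33) = 7.91% / 1.25 = 6.3280%
R_f = E(R_Renshaw) − β_Renshaw·MRP = 7.07% − 0.33 × 6.3280% = 4.9818%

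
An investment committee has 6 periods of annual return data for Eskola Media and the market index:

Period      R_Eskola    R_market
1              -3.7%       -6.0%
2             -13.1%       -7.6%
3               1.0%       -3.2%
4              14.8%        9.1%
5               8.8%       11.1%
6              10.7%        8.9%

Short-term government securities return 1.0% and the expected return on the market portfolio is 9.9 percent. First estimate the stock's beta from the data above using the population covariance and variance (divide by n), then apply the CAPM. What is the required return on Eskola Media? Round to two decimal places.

10.98%

Mean R_i = (-3.7 − 13.1 + 1.0 + 14.8 + 8.8 + 10.7) / 6 = 3.0833%
Mean R_m = (-6.0 − 7.6 − 3.2 + 9.1 + 11.1 + 8.9) / 6 = 2.0500%
Σ(R_i − R̄_i)(R_m − R̄_m) = 408.2250  ⇒  Cov = 408.2250 / 6 = 68.0375
Σ(R_m − R̄_m)² = 364.0150  ⇒  Var(R_m) = 364.0150 / 6 = 60.6692
β = Cov / Var(R_m) = 68.0375 / 60.6692 = 1.1215
MRP = 9.9% − 1.0% = 8.90%
E(R) = R_f + β × MRP = 1.0% + 1.1215 × 8.9% = 10.98%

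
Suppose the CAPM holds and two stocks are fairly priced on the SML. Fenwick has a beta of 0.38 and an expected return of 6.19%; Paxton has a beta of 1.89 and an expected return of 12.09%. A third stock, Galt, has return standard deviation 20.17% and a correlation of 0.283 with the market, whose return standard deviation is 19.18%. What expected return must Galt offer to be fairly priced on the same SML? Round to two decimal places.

MRP = (12.09% − 6.19%) / (1.89 − 0.38) = 3.9073%
R_f = 6.19% − 0.38 × 3.9073% = 4.7052%
β_Galt = ρ·σ_i/σ_m = 0.283 × 20.17 / 19.18 = 0.2976
E(R_Galt) = R_f + β × MRP = 4.7052% + 0.2976 × 3.9073% = 5.87%

5.87%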